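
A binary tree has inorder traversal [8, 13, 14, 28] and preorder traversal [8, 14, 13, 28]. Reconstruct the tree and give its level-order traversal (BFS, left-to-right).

Inorder:  [8, 13, 14, 28]
Preorder: [8, 14, 13, 28]
Algorithm: preorder visits root first, so consume preorder in order;
for each root, split the current inorder slice at that value into
left-subtree inorder and right-subtree inorder, then recurse.
Recursive splits:
  root=8; inorder splits into left=[], right=[13, 14, 28]
  root=14; inorder splits into left=[13], right=[28]
  root=13; inorder splits into left=[], right=[]
  root=28; inorder splits into left=[], right=[]
Reconstructed level-order: [8, 14, 13, 28]


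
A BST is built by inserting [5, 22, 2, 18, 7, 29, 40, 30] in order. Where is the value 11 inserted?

Starting tree (level order): [5, 2, 22, None, None, 18, 29, 7, None, None, 40, None, None, 30]
Insertion path: 5 -> 22 -> 18 -> 7
Result: insert 11 as right child of 7
Final tree (level order): [5, 2, 22, None, None, 18, 29, 7, None, None, 40, None, 11, 30]


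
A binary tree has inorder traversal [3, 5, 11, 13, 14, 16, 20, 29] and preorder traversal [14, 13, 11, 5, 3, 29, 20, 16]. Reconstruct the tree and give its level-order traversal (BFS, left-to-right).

Inorder:  [3, 5, 11, 13, 14, 16, 20, 29]
Preorder: [14, 13, 11, 5, 3, 29, 20, 16]
Algorithm: preorder visits root first, so consume preorder in order;
for each root, split the current inorder slice at that value into
left-subtree inorder and right-subtree inorder, then recurse.
Recursive splits:
  root=14; inorder splits into left=[3, 5, 11, 13], right=[16, 20, 29]
  root=13; inorder splits into left=[3, 5, 11], right=[]
  root=11; inorder splits into left=[3, 5], right=[]
  root=5; inorder splits into left=[3], right=[]
  root=3; inorder splits into left=[], right=[]
  root=29; inorder splits into left=[16, 20], right=[]
  root=20; inorder splits into left=[16], right=[]
  root=16; inorder splits into left=[], right=[]
Reconstructed level-order: [14, 13, 29, 11, 20, 5, 16, 3]


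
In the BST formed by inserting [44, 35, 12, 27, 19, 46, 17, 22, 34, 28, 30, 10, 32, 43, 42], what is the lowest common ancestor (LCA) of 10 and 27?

Tree insertion order: [44, 35, 12, 27, 19, 46, 17, 22, 34, 28, 30, 10, 32, 43, 42]
Tree (level-order array): [44, 35, 46, 12, 43, None, None, 10, 27, 42, None, None, None, 19, 34, None, None, 17, 22, 28, None, None, None, None, None, None, 30, None, 32]
In a BST, the LCA of p=10, q=27 is the first node v on the
root-to-leaf path with p <= v <= q (go left if both < v, right if both > v).
Walk from root:
  at 44: both 10 and 27 < 44, go left
  at 35: both 10 and 27 < 35, go left
  at 12: 10 <= 12 <= 27, this is the LCA
LCA = 12


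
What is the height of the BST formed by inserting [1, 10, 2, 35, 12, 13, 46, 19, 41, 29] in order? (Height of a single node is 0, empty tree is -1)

Insertion order: [1, 10, 2, 35, 12, 13, 46, 19, 41, 29]
Tree (level-order array): [1, None, 10, 2, 35, None, None, 12, 46, None, 13, 41, None, None, 19, None, None, None, 29]
Compute height bottom-up (empty subtree = -1):
  height(2) = 1 + max(-1, -1) = 0
  height(29) = 1 + max(-1, -1) = 0
  height(19) = 1 + max(-1, 0) = 1
  height(13) = 1 + max(-1, 1) = 2
  height(12) = 1 + max(-1, 2) = 3
  height(41) = 1 + max(-1, -1) = 0
  height(46) = 1 + max(0, -1) = 1
  height(35) = 1 + max(3, 1) = 4
  height(10) = 1 + max(0, 4) = 5
  height(1) = 1 + max(-1, 5) = 6
Height = 6


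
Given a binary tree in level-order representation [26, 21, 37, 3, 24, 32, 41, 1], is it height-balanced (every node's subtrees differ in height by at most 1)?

Tree (level-order array): [26, 21, 37, 3, 24, 32, 41, 1]
Definition: a tree is height-balanced if, at every node, |h(left) - h(right)| <= 1 (empty subtree has height -1).
Bottom-up per-node check:
  node 1: h_left=-1, h_right=-1, diff=0 [OK], height=0
  node 3: h_left=0, h_right=-1, diff=1 [OK], height=1
  node 24: h_left=-1, h_right=-1, diff=0 [OK], height=0
  node 21: h_left=1, h_right=0, diff=1 [OK], height=2
  node 32: h_left=-1, h_right=-1, diff=0 [OK], height=0
  node 41: h_left=-1, h_right=-1, diff=0 [OK], height=0
  node 37: h_left=0, h_right=0, diff=0 [OK], height=1
  node 26: h_left=2, h_right=1, diff=1 [OK], height=3
All nodes satisfy the balance condition.
Result: Balanced


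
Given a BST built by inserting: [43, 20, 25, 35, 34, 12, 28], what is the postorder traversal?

Tree insertion order: [43, 20, 25, 35, 34, 12, 28]
Tree (level-order array): [43, 20, None, 12, 25, None, None, None, 35, 34, None, 28]
Postorder traversal: [12, 28, 34, 35, 25, 20, 43]


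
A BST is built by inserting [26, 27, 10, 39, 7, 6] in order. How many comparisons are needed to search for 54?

Search path for 54: 26 -> 27 -> 39
Found: False
Comparisons: 3


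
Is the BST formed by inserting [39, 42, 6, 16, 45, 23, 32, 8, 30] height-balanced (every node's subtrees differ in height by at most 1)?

Tree (level-order array): [39, 6, 42, None, 16, None, 45, 8, 23, None, None, None, None, None, 32, 30]
Definition: a tree is height-balanced if, at every node, |h(left) - h(right)| <= 1 (empty subtree has height -1).
Bottom-up per-node check:
  node 8: h_left=-1, h_right=-1, diff=0 [OK], height=0
  node 30: h_left=-1, h_right=-1, diff=0 [OK], height=0
  node 32: h_left=0, h_right=-1, diff=1 [OK], height=1
  node 23: h_left=-1, h_right=1, diff=2 [FAIL (|-1-1|=2 > 1)], height=2
  node 16: h_left=0, h_right=2, diff=2 [FAIL (|0-2|=2 > 1)], height=3
  node 6: h_left=-1, h_right=3, diff=4 [FAIL (|-1-3|=4 > 1)], height=4
  node 45: h_left=-1, h_right=-1, diff=0 [OK], height=0
  node 42: h_left=-1, h_right=0, diff=1 [OK], height=1
  node 39: h_left=4, h_right=1, diff=3 [FAIL (|4-1|=3 > 1)], height=5
Node 23 violates the condition: |-1 - 1| = 2 > 1.
Result: Not balanced


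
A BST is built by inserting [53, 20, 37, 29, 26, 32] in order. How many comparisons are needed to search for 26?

Search path for 26: 53 -> 20 -> 37 -> 29 -> 26
Found: True
Comparisons: 5


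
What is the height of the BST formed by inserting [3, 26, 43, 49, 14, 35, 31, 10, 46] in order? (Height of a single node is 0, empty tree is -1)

Insertion order: [3, 26, 43, 49, 14, 35, 31, 10, 46]
Tree (level-order array): [3, None, 26, 14, 43, 10, None, 35, 49, None, None, 31, None, 46]
Compute height bottom-up (empty subtree = -1):
  height(10) = 1 + max(-1, -1) = 0
  height(14) = 1 + max(0, -1) = 1
  height(31) = 1 + max(-1, -1) = 0
  height(35) = 1 + max(0, -1) = 1
  height(46) = 1 + max(-1, -1) = 0
  height(49) = 1 + max(0, -1) = 1
  height(43) = 1 + max(1, 1) = 2
  height(26) = 1 + max(1, 2) = 3
  height(3) = 1 + max(-1, 3) = 4
Height = 4


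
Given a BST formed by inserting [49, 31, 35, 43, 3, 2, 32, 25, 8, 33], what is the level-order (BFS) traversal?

Tree insertion order: [49, 31, 35, 43, 3, 2, 32, 25, 8, 33]
Tree (level-order array): [49, 31, None, 3, 35, 2, 25, 32, 43, None, None, 8, None, None, 33]
BFS from the root, enqueuing left then right child of each popped node:
  queue [49] -> pop 49, enqueue [31], visited so far: [49]
  queue [31] -> pop 31, enqueue [3, 35], visited so far: [49, 31]
  queue [3, 35] -> pop 3, enqueue [2, 25], visited so far: [49, 31, 3]
  queue [35, 2, 25] -> pop 35, enqueue [32, 43], visited so far: [49, 31, 3, 35]
  queue [2, 25, 32, 43] -> pop 2, enqueue [none], visited so far: [49, 31, 3, 35, 2]
  queue [25, 32, 43] -> pop 25, enqueue [8], visited so far: [49, 31, 3, 35, 2, 25]
  queue [32, 43, 8] -> pop 32, enqueue [33], visited so far: [49, 31, 3, 35, 2, 25, 32]
  queue [43, 8, 33] -> pop 43, enqueue [none], visited so far: [49, 31, 3, 35, 2, 25, 32, 43]
  queue [8, 33] -> pop 8, enqueue [none], visited so far: [49, 31, 3, 35, 2, 25, 32, 43, 8]
  queue [33] -> pop 33, enqueue [none], visited so far: [49, 31, 3, 35, 2, 25, 32, 43, 8, 33]
Result: [49, 31, 3, 35, 2, 25, 32, 43, 8, 33]


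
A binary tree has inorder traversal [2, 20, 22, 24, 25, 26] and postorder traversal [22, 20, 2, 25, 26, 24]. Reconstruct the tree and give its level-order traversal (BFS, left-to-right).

Inorder:   [2, 20, 22, 24, 25, 26]
Postorder: [22, 20, 2, 25, 26, 24]
Algorithm: postorder visits root last, so walk postorder right-to-left;
each value is the root of the current inorder slice — split it at that
value, recurse on the right subtree first, then the left.
Recursive splits:
  root=24; inorder splits into left=[2, 20, 22], right=[25, 26]
  root=26; inorder splits into left=[25], right=[]
  root=25; inorder splits into left=[], right=[]
  root=2; inorder splits into left=[], right=[20, 22]
  root=20; inorder splits into left=[], right=[22]
  root=22; inorder splits into left=[], right=[]
Reconstructed level-order: [24, 2, 26, 20, 25, 22]


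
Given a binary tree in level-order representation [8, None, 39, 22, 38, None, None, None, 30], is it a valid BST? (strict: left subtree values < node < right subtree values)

Level-order array: [8, None, 39, 22, 38, None, None, None, 30]
Validate using subtree bounds (lo, hi): at each node, require lo < value < hi,
then recurse left with hi=value and right with lo=value.
Preorder trace (stopping at first violation):
  at node 8 with bounds (-inf, +inf): OK
  at node 39 with bounds (8, +inf): OK
  at node 22 with bounds (8, 39): OK
  at node 38 with bounds (39, +inf): VIOLATION
Node 38 violates its bound: not (39 < 38 < +inf).
Result: Not a valid BST


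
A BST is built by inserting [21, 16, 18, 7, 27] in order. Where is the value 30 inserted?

Starting tree (level order): [21, 16, 27, 7, 18]
Insertion path: 21 -> 27
Result: insert 30 as right child of 27
Final tree (level order): [21, 16, 27, 7, 18, None, 30]


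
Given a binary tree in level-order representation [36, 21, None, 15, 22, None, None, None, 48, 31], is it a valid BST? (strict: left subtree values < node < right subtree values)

Level-order array: [36, 21, None, 15, 22, None, None, None, 48, 31]
Validate using subtree bounds (lo, hi): at each node, require lo < value < hi,
then recurse left with hi=value and right with lo=value.
Preorder trace (stopping at first violation):
  at node 36 with bounds (-inf, +inf): OK
  at node 21 with bounds (-inf, 36): OK
  at node 15 with bounds (-inf, 21): OK
  at node 22 with bounds (21, 36): OK
  at node 48 with bounds (22, 36): VIOLATION
Node 48 violates its bound: not (22 < 48 < 36).
Result: Not a valid BST


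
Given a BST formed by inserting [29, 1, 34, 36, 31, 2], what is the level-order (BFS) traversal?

Tree insertion order: [29, 1, 34, 36, 31, 2]
Tree (level-order array): [29, 1, 34, None, 2, 31, 36]
BFS from the root, enqueuing left then right child of each popped node:
  queue [29] -> pop 29, enqueue [1, 34], visited so far: [29]
  queue [1, 34] -> pop 1, enqueue [2], visited so far: [29, 1]
  queue [34, 2] -> pop 34, enqueue [31, 36], visited so far: [29, 1, 34]
  queue [2, 31, 36] -> pop 2, enqueue [none], visited so far: [29, 1, 34, 2]
  queue [31, 36] -> pop 31, enqueue [none], visited so far: [29, 1, 34, 2, 31]
  queue [36] -> pop 36, enqueue [none], visited so far: [29, 1, 34, 2, 31, 36]
Result: [29, 1, 34, 2, 31, 36]


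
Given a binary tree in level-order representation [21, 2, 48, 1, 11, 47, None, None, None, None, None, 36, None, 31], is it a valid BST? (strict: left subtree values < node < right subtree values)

Level-order array: [21, 2, 48, 1, 11, 47, None, None, None, None, None, 36, None, 31]
Validate using subtree bounds (lo, hi): at each node, require lo < value < hi,
then recurse left with hi=value and right with lo=value.
Preorder trace (stopping at first violation):
  at node 21 with bounds (-inf, +inf): OK
  at node 2 with bounds (-inf, 21): OK
  at node 1 with bounds (-inf, 2): OK
  at node 11 with bounds (2, 21): OK
  at node 48 with bounds (21, +inf): OK
  at node 47 with bounds (21, 48): OK
  at node 36 with bounds (21, 47): OK
  at node 31 with bounds (21, 36): OK
No violation found at any node.
Result: Valid BST


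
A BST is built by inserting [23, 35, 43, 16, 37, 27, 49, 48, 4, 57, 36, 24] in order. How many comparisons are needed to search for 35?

Search path for 35: 23 -> 35
Found: True
Comparisons: 2


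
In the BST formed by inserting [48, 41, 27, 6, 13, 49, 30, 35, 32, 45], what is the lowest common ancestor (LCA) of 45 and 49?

Tree insertion order: [48, 41, 27, 6, 13, 49, 30, 35, 32, 45]
Tree (level-order array): [48, 41, 49, 27, 45, None, None, 6, 30, None, None, None, 13, None, 35, None, None, 32]
In a BST, the LCA of p=45, q=49 is the first node v on the
root-to-leaf path with p <= v <= q (go left if both < v, right if both > v).
Walk from root:
  at 48: 45 <= 48 <= 49, this is the LCA
LCA = 48


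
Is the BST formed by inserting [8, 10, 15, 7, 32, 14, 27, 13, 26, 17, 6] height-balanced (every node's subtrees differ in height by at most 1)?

Tree (level-order array): [8, 7, 10, 6, None, None, 15, None, None, 14, 32, 13, None, 27, None, None, None, 26, None, 17]
Definition: a tree is height-balanced if, at every node, |h(left) - h(right)| <= 1 (empty subtree has height -1).
Bottom-up per-node check:
  node 6: h_left=-1, h_right=-1, diff=0 [OK], height=0
  node 7: h_left=0, h_right=-1, diff=1 [OK], height=1
  node 13: h_left=-1, h_right=-1, diff=0 [OK], height=0
  node 14: h_left=0, h_right=-1, diff=1 [OK], height=1
  node 17: h_left=-1, h_right=-1, diff=0 [OK], height=0
  node 26: h_left=0, h_right=-1, diff=1 [OK], height=1
  node 27: h_left=1, h_right=-1, diff=2 [FAIL (|1--1|=2 > 1)], height=2
  node 32: h_left=2, h_right=-1, diff=3 [FAIL (|2--1|=3 > 1)], height=3
  node 15: h_left=1, h_right=3, diff=2 [FAIL (|1-3|=2 > 1)], height=4
  node 10: h_left=-1, h_right=4, diff=5 [FAIL (|-1-4|=5 > 1)], height=5
  node 8: h_left=1, h_right=5, diff=4 [FAIL (|1-5|=4 > 1)], height=6
Node 27 violates the condition: |1 - -1| = 2 > 1.
Result: Not balanced


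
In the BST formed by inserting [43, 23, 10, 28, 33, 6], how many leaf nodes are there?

Tree built from: [43, 23, 10, 28, 33, 6]
Tree (level-order array): [43, 23, None, 10, 28, 6, None, None, 33]
Rule: A leaf has 0 children.
Per-node child counts:
  node 43: 1 child(ren)
  node 23: 2 child(ren)
  node 10: 1 child(ren)
  node 6: 0 child(ren)
  node 28: 1 child(ren)
  node 33: 0 child(ren)
Matching nodes: [6, 33]
Count of leaf nodes: 2


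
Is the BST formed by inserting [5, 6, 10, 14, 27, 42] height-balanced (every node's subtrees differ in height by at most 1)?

Tree (level-order array): [5, None, 6, None, 10, None, 14, None, 27, None, 42]
Definition: a tree is height-balanced if, at every node, |h(left) - h(right)| <= 1 (empty subtree has height -1).
Bottom-up per-node check:
  node 42: h_left=-1, h_right=-1, diff=0 [OK], height=0
  node 27: h_left=-1, h_right=0, diff=1 [OK], height=1
  node 14: h_left=-1, h_right=1, diff=2 [FAIL (|-1-1|=2 > 1)], height=2
  node 10: h_left=-1, h_right=2, diff=3 [FAIL (|-1-2|=3 > 1)], height=3
  node 6: h_left=-1, h_right=3, diff=4 [FAIL (|-1-3|=4 > 1)], height=4
  node 5: h_left=-1, h_right=4, diff=5 [FAIL (|-1-4|=5 > 1)], height=5
Node 14 violates the condition: |-1 - 1| = 2 > 1.
Result: Not balanced


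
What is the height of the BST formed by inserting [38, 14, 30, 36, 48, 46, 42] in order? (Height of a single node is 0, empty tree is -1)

Insertion order: [38, 14, 30, 36, 48, 46, 42]
Tree (level-order array): [38, 14, 48, None, 30, 46, None, None, 36, 42]
Compute height bottom-up (empty subtree = -1):
  height(36) = 1 + max(-1, -1) = 0
  height(30) = 1 + max(-1, 0) = 1
  height(14) = 1 + max(-1, 1) = 2
  height(42) = 1 + max(-1, -1) = 0
  height(46) = 1 + max(0, -1) = 1
  height(48) = 1 + max(1, -1) = 2
  height(38) = 1 + max(2, 2) = 3
Height = 3


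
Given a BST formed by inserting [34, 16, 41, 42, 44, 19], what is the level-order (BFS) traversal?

Tree insertion order: [34, 16, 41, 42, 44, 19]
Tree (level-order array): [34, 16, 41, None, 19, None, 42, None, None, None, 44]
BFS from the root, enqueuing left then right child of each popped node:
  queue [34] -> pop 34, enqueue [16, 41], visited so far: [34]
  queue [16, 41] -> pop 16, enqueue [19], visited so far: [34, 16]
  queue [41, 19] -> pop 41, enqueue [42], visited so far: [34, 16, 41]
  queue [19, 42] -> pop 19, enqueue [none], visited so far: [34, 16, 41, 19]
  queue [42] -> pop 42, enqueue [44], visited so far: [34, 16, 41, 19, 42]
  queue [44] -> pop 44, enqueue [none], visited so far: [34, 16, 41, 19, 42, 44]
Result: [34, 16, 41, 19, 42, 44]


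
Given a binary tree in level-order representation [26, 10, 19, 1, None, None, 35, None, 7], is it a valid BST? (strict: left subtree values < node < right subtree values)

Level-order array: [26, 10, 19, 1, None, None, 35, None, 7]
Validate using subtree bounds (lo, hi): at each node, require lo < value < hi,
then recurse left with hi=value and right with lo=value.
Preorder trace (stopping at first violation):
  at node 26 with bounds (-inf, +inf): OK
  at node 10 with bounds (-inf, 26): OK
  at node 1 with bounds (-inf, 10): OK
  at node 7 with bounds (1, 10): OK
  at node 19 with bounds (26, +inf): VIOLATION
Node 19 violates its bound: not (26 < 19 < +inf).
Result: Not a valid BST


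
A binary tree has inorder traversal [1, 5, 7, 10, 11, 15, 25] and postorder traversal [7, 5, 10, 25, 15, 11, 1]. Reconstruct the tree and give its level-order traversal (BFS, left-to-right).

Inorder:   [1, 5, 7, 10, 11, 15, 25]
Postorder: [7, 5, 10, 25, 15, 11, 1]
Algorithm: postorder visits root last, so walk postorder right-to-left;
each value is the root of the current inorder slice — split it at that
value, recurse on the right subtree first, then the left.
Recursive splits:
  root=1; inorder splits into left=[], right=[5, 7, 10, 11, 15, 25]
  root=11; inorder splits into left=[5, 7, 10], right=[15, 25]
  root=15; inorder splits into left=[], right=[25]
  root=25; inorder splits into left=[], right=[]
  root=10; inorder splits into left=[5, 7], right=[]
  root=5; inorder splits into left=[], right=[7]
  root=7; inorder splits into left=[], right=[]
Reconstructed level-order: [1, 11, 10, 15, 5, 25, 7]


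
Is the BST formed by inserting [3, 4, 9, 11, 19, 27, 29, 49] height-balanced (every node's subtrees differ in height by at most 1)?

Tree (level-order array): [3, None, 4, None, 9, None, 11, None, 19, None, 27, None, 29, None, 49]
Definition: a tree is height-balanced if, at every node, |h(left) - h(right)| <= 1 (empty subtree has height -1).
Bottom-up per-node check:
  node 49: h_left=-1, h_right=-1, diff=0 [OK], height=0
  node 29: h_left=-1, h_right=0, diff=1 [OK], height=1
  node 27: h_left=-1, h_right=1, diff=2 [FAIL (|-1-1|=2 > 1)], height=2
  node 19: h_left=-1, h_right=2, diff=3 [FAIL (|-1-2|=3 > 1)], height=3
  node 11: h_left=-1, h_right=3, diff=4 [FAIL (|-1-3|=4 > 1)], height=4
  node 9: h_left=-1, h_right=4, diff=5 [FAIL (|-1-4|=5 > 1)], height=5
  node 4: h_left=-1, h_right=5, diff=6 [FAIL (|-1-5|=6 > 1)], height=6
  node 3: h_left=-1, h_right=6, diff=7 [FAIL (|-1-6|=7 > 1)], height=7
Node 27 violates the condition: |-1 - 1| = 2 > 1.
Result: Not balanced


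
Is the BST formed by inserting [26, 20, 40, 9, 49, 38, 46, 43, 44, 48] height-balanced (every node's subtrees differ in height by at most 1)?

Tree (level-order array): [26, 20, 40, 9, None, 38, 49, None, None, None, None, 46, None, 43, 48, None, 44]
Definition: a tree is height-balanced if, at every node, |h(left) - h(right)| <= 1 (empty subtree has height -1).
Bottom-up per-node check:
  node 9: h_left=-1, h_right=-1, diff=0 [OK], height=0
  node 20: h_left=0, h_right=-1, diff=1 [OK], height=1
  node 38: h_left=-1, h_right=-1, diff=0 [OK], height=0
  node 44: h_left=-1, h_right=-1, diff=0 [OK], height=0
  node 43: h_left=-1, h_right=0, diff=1 [OK], height=1
  node 48: h_left=-1, h_right=-1, diff=0 [OK], height=0
  node 46: h_left=1, h_right=0, diff=1 [OK], height=2
  node 49: h_left=2, h_right=-1, diff=3 [FAIL (|2--1|=3 > 1)], height=3
  node 40: h_left=0, h_right=3, diff=3 [FAIL (|0-3|=3 > 1)], height=4
  node 26: h_left=1, h_right=4, diff=3 [FAIL (|1-4|=3 > 1)], height=5
Node 49 violates the condition: |2 - -1| = 3 > 1.
Result: Not balanced


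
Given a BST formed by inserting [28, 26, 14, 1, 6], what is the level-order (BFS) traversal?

Tree insertion order: [28, 26, 14, 1, 6]
Tree (level-order array): [28, 26, None, 14, None, 1, None, None, 6]
BFS from the root, enqueuing left then right child of each popped node:
  queue [28] -> pop 28, enqueue [26], visited so far: [28]
  queue [26] -> pop 26, enqueue [14], visited so far: [28, 26]
  queue [14] -> pop 14, enqueue [1], visited so far: [28, 26, 14]
  queue [1] -> pop 1, enqueue [6], visited so far: [28, 26, 14, 1]
  queue [6] -> pop 6, enqueue [none], visited so far: [28, 26, 14, 1, 6]
Result: [28, 26, 14, 1, 6]


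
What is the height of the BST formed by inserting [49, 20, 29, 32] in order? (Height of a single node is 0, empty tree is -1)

Insertion order: [49, 20, 29, 32]
Tree (level-order array): [49, 20, None, None, 29, None, 32]
Compute height bottom-up (empty subtree = -1):
  height(32) = 1 + max(-1, -1) = 0
  height(29) = 1 + max(-1, 0) = 1
  height(20) = 1 + max(-1, 1) = 2
  height(49) = 1 + max(2, -1) = 3
Height = 3


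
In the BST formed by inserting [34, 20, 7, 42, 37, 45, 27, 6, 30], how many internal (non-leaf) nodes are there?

Tree built from: [34, 20, 7, 42, 37, 45, 27, 6, 30]
Tree (level-order array): [34, 20, 42, 7, 27, 37, 45, 6, None, None, 30]
Rule: An internal node has at least one child.
Per-node child counts:
  node 34: 2 child(ren)
  node 20: 2 child(ren)
  node 7: 1 child(ren)
  node 6: 0 child(ren)
  node 27: 1 child(ren)
  node 30: 0 child(ren)
  node 42: 2 child(ren)
  node 37: 0 child(ren)
  node 45: 0 child(ren)
Matching nodes: [34, 20, 7, 27, 42]
Count of internal (non-leaf) nodes: 5


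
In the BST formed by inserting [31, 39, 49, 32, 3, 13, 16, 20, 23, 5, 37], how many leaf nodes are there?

Tree built from: [31, 39, 49, 32, 3, 13, 16, 20, 23, 5, 37]
Tree (level-order array): [31, 3, 39, None, 13, 32, 49, 5, 16, None, 37, None, None, None, None, None, 20, None, None, None, 23]
Rule: A leaf has 0 children.
Per-node child counts:
  node 31: 2 child(ren)
  node 3: 1 child(ren)
  node 13: 2 child(ren)
  node 5: 0 child(ren)
  node 16: 1 child(ren)
  node 20: 1 child(ren)
  node 23: 0 child(ren)
  node 39: 2 child(ren)
  node 32: 1 child(ren)
  node 37: 0 child(ren)
  node 49: 0 child(ren)
Matching nodes: [5, 23, 37, 49]
Count of leaf nodes: 4


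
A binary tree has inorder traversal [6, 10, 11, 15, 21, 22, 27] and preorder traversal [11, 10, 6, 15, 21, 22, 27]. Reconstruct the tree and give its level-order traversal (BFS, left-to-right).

Inorder:  [6, 10, 11, 15, 21, 22, 27]
Preorder: [11, 10, 6, 15, 21, 22, 27]
Algorithm: preorder visits root first, so consume preorder in order;
for each root, split the current inorder slice at that value into
left-subtree inorder and right-subtree inorder, then recurse.
Recursive splits:
  root=11; inorder splits into left=[6, 10], right=[15, 21, 22, 27]
  root=10; inorder splits into left=[6], right=[]
  root=6; inorder splits into left=[], right=[]
  root=15; inorder splits into left=[], right=[21, 22, 27]
  root=21; inorder splits into left=[], right=[22, 27]
  root=22; inorder splits into left=[], right=[27]
  root=27; inorder splits into left=[], right=[]
Reconstructed level-order: [11, 10, 15, 6, 21, 22, 27]


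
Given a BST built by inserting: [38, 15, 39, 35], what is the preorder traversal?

Tree insertion order: [38, 15, 39, 35]
Tree (level-order array): [38, 15, 39, None, 35]
Preorder traversal: [38, 15, 35, 39]


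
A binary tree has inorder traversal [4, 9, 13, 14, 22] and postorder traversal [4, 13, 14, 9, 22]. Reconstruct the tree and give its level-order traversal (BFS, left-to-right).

Inorder:   [4, 9, 13, 14, 22]
Postorder: [4, 13, 14, 9, 22]
Algorithm: postorder visits root last, so walk postorder right-to-left;
each value is the root of the current inorder slice — split it at that
value, recurse on the right subtree first, then the left.
Recursive splits:
  root=22; inorder splits into left=[4, 9, 13, 14], right=[]
  root=9; inorder splits into left=[4], right=[13, 14]
  root=14; inorder splits into left=[13], right=[]
  root=13; inorder splits into left=[], right=[]
  root=4; inorder splits into left=[], right=[]
Reconstructed level-order: [22, 9, 4, 14, 13]


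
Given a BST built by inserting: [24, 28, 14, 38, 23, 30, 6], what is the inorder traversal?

Tree insertion order: [24, 28, 14, 38, 23, 30, 6]
Tree (level-order array): [24, 14, 28, 6, 23, None, 38, None, None, None, None, 30]
Inorder traversal: [6, 14, 23, 24, 28, 30, 38]


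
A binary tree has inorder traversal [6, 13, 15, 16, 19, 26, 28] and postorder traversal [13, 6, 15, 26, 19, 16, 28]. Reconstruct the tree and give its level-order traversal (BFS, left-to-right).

Inorder:   [6, 13, 15, 16, 19, 26, 28]
Postorder: [13, 6, 15, 26, 19, 16, 28]
Algorithm: postorder visits root last, so walk postorder right-to-left;
each value is the root of the current inorder slice — split it at that
value, recurse on the right subtree first, then the left.
Recursive splits:
  root=28; inorder splits into left=[6, 13, 15, 16, 19, 26], right=[]
  root=16; inorder splits into left=[6, 13, 15], right=[19, 26]
  root=19; inorder splits into left=[], right=[26]
  root=26; inorder splits into left=[], right=[]
  root=15; inorder splits into left=[6, 13], right=[]
  root=6; inorder splits into left=[], right=[13]
  root=13; inorder splits into left=[], right=[]
Reconstructed level-order: [28, 16, 15, 19, 6, 26, 13]


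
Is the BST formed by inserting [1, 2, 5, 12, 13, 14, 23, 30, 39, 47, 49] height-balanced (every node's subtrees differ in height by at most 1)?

Tree (level-order array): [1, None, 2, None, 5, None, 12, None, 13, None, 14, None, 23, None, 30, None, 39, None, 47, None, 49]
Definition: a tree is height-balanced if, at every node, |h(left) - h(right)| <= 1 (empty subtree has height -1).
Bottom-up per-node check:
  node 49: h_left=-1, h_right=-1, diff=0 [OK], height=0
  node 47: h_left=-1, h_right=0, diff=1 [OK], height=1
  node 39: h_left=-1, h_right=1, diff=2 [FAIL (|-1-1|=2 > 1)], height=2
  node 30: h_left=-1, h_right=2, diff=3 [FAIL (|-1-2|=3 > 1)], height=3
  node 23: h_left=-1, h_right=3, diff=4 [FAIL (|-1-3|=4 > 1)], height=4
  node 14: h_left=-1, h_right=4, diff=5 [FAIL (|-1-4|=5 > 1)], height=5
  node 13: h_left=-1, h_right=5, diff=6 [FAIL (|-1-5|=6 > 1)], height=6
  node 12: h_left=-1, h_right=6, diff=7 [FAIL (|-1-6|=7 > 1)], height=7
  node 5: h_left=-1, h_right=7, diff=8 [FAIL (|-1-7|=8 > 1)], height=8
  node 2: h_left=-1, h_right=8, diff=9 [FAIL (|-1-8|=9 > 1)], height=9
  node 1: h_left=-1, h_right=9, diff=10 [FAIL (|-1-9|=10 > 1)], height=10
Node 39 violates the condition: |-1 - 1| = 2 > 1.
Result: Not balanced


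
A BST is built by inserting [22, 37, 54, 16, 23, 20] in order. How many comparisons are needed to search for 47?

Search path for 47: 22 -> 37 -> 54
Found: False
Comparisons: 3


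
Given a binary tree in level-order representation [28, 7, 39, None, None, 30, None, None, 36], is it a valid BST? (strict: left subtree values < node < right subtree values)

Level-order array: [28, 7, 39, None, None, 30, None, None, 36]
Validate using subtree bounds (lo, hi): at each node, require lo < value < hi,
then recurse left with hi=value and right with lo=value.
Preorder trace (stopping at first violation):
  at node 28 with bounds (-inf, +inf): OK
  at node 7 with bounds (-inf, 28): OK
  at node 39 with bounds (28, +inf): OK
  at node 30 with bounds (28, 39): OK
  at node 36 with bounds (30, 39): OK
No violation found at any node.
Result: Valid BST


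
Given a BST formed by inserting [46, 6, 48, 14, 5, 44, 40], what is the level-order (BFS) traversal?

Tree insertion order: [46, 6, 48, 14, 5, 44, 40]
Tree (level-order array): [46, 6, 48, 5, 14, None, None, None, None, None, 44, 40]
BFS from the root, enqueuing left then right child of each popped node:
  queue [46] -> pop 46, enqueue [6, 48], visited so far: [46]
  queue [6, 48] -> pop 6, enqueue [5, 14], visited so far: [46, 6]
  queue [48, 5, 14] -> pop 48, enqueue [none], visited so far: [46, 6, 48]
  queue [5, 14] -> pop 5, enqueue [none], visited so far: [46, 6, 48, 5]
  queue [14] -> pop 14, enqueue [44], visited so far: [46, 6, 48, 5, 14]
  queue [44] -> pop 44, enqueue [40], visited so far: [46, 6, 48, 5, 14, 44]
  queue [40] -> pop 40, enqueue [none], visited so far: [46, 6, 48, 5, 14, 44, 40]
Result: [46, 6, 48, 5, 14, 44, 40]


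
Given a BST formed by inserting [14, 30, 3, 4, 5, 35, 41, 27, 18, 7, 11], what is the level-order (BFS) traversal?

Tree insertion order: [14, 30, 3, 4, 5, 35, 41, 27, 18, 7, 11]
Tree (level-order array): [14, 3, 30, None, 4, 27, 35, None, 5, 18, None, None, 41, None, 7, None, None, None, None, None, 11]
BFS from the root, enqueuing left then right child of each popped node:
  queue [14] -> pop 14, enqueue [3, 30], visited so far: [14]
  queue [3, 30] -> pop 3, enqueue [4], visited so far: [14, 3]
  queue [30, 4] -> pop 30, enqueue [27, 35], visited so far: [14, 3, 30]
  queue [4, 27, 35] -> pop 4, enqueue [5], visited so far: [14, 3, 30, 4]
  queue [27, 35, 5] -> pop 27, enqueue [18], visited so far: [14, 3, 30, 4, 27]
  queue [35, 5, 18] -> pop 35, enqueue [41], visited so far: [14, 3, 30, 4, 27, 35]
  queue [5, 18, 41] -> pop 5, enqueue [7], visited so far: [14, 3, 30, 4, 27, 35, 5]
  queue [18, 41, 7] -> pop 18, enqueue [none], visited so far: [14, 3, 30, 4, 27, 35, 5, 18]
  queue [41, 7] -> pop 41, enqueue [none], visited so far: [14, 3, 30, 4, 27, 35, 5, 18, 41]
  queue [7] -> pop 7, enqueue [11], visited so far: [14, 3, 30, 4, 27, 35, 5, 18, 41, 7]
  queue [11] -> pop 11, enqueue [none], visited so far: [14, 3, 30, 4, 27, 35, 5, 18, 41, 7, 11]
Result: [14, 3, 30, 4, 27, 35, 5, 18, 41, 7, 11]


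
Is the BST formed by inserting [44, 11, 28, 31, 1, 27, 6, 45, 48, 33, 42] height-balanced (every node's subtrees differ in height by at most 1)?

Tree (level-order array): [44, 11, 45, 1, 28, None, 48, None, 6, 27, 31, None, None, None, None, None, None, None, 33, None, 42]
Definition: a tree is height-balanced if, at every node, |h(left) - h(right)| <= 1 (empty subtree has height -1).
Bottom-up per-node check:
  node 6: h_left=-1, h_right=-1, diff=0 [OK], height=0
  node 1: h_left=-1, h_right=0, diff=1 [OK], height=1
  node 27: h_left=-1, h_right=-1, diff=0 [OK], height=0
  node 42: h_left=-1, h_right=-1, diff=0 [OK], height=0
  node 33: h_left=-1, h_right=0, diff=1 [OK], height=1
  node 31: h_left=-1, h_right=1, diff=2 [FAIL (|-1-1|=2 > 1)], height=2
  node 28: h_left=0, h_right=2, diff=2 [FAIL (|0-2|=2 > 1)], height=3
  node 11: h_left=1, h_right=3, diff=2 [FAIL (|1-3|=2 > 1)], height=4
  node 48: h_left=-1, h_right=-1, diff=0 [OK], height=0
  node 45: h_left=-1, h_right=0, diff=1 [OK], height=1
  node 44: h_left=4, h_right=1, diff=3 [FAIL (|4-1|=3 > 1)], height=5
Node 31 violates the condition: |-1 - 1| = 2 > 1.
Result: Not balanced


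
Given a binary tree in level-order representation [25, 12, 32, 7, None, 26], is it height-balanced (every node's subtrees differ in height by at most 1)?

Tree (level-order array): [25, 12, 32, 7, None, 26]
Definition: a tree is height-balanced if, at every node, |h(left) - h(right)| <= 1 (empty subtree has height -1).
Bottom-up per-node check:
  node 7: h_left=-1, h_right=-1, diff=0 [OK], height=0
  node 12: h_left=0, h_right=-1, diff=1 [OK], height=1
  node 26: h_left=-1, h_right=-1, diff=0 [OK], height=0
  node 32: h_left=0, h_right=-1, diff=1 [OK], height=1
  node 25: h_left=1, h_right=1, diff=0 [OK], height=2
All nodes satisfy the balance condition.
Result: Balanced


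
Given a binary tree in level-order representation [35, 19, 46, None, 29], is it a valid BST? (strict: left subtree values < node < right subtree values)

Level-order array: [35, 19, 46, None, 29]
Validate using subtree bounds (lo, hi): at each node, require lo < value < hi,
then recurse left with hi=value and right with lo=value.
Preorder trace (stopping at first violation):
  at node 35 with bounds (-inf, +inf): OK
  at node 19 with bounds (-inf, 35): OK
  at node 29 with bounds (19, 35): OK
  at node 46 with bounds (35, +inf): OK
No violation found at any node.
Result: Valid BST


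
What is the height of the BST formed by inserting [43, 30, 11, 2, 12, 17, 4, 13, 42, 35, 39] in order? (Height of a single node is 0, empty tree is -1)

Insertion order: [43, 30, 11, 2, 12, 17, 4, 13, 42, 35, 39]
Tree (level-order array): [43, 30, None, 11, 42, 2, 12, 35, None, None, 4, None, 17, None, 39, None, None, 13]
Compute height bottom-up (empty subtree = -1):
  height(4) = 1 + max(-1, -1) = 0
  height(2) = 1 + max(-1, 0) = 1
  height(13) = 1 + max(-1, -1) = 0
  height(17) = 1 + max(0, -1) = 1
  height(12) = 1 + max(-1, 1) = 2
  height(11) = 1 + max(1, 2) = 3
  height(39) = 1 + max(-1, -1) = 0
  height(35) = 1 + max(-1, 0) = 1
  height(42) = 1 + max(1, -1) = 2
  height(30) = 1 + max(3, 2) = 4
  height(43) = 1 + max(4, -1) = 5
Height = 5


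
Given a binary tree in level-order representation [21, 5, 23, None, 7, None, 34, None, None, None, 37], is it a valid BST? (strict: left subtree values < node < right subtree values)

Level-order array: [21, 5, 23, None, 7, None, 34, None, None, None, 37]
Validate using subtree bounds (lo, hi): at each node, require lo < value < hi,
then recurse left with hi=value and right with lo=value.
Preorder trace (stopping at first violation):
  at node 21 with bounds (-inf, +inf): OK
  at node 5 with bounds (-inf, 21): OK
  at node 7 with bounds (5, 21): OK
  at node 23 with bounds (21, +inf): OK
  at node 34 with bounds (23, +inf): OK
  at node 37 with bounds (34, +inf): OK
No violation found at any node.
Result: Valid BST


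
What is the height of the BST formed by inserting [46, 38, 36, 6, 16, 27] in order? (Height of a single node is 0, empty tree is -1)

Insertion order: [46, 38, 36, 6, 16, 27]
Tree (level-order array): [46, 38, None, 36, None, 6, None, None, 16, None, 27]
Compute height bottom-up (empty subtree = -1):
  height(27) = 1 + max(-1, -1) = 0
  height(16) = 1 + max(-1, 0) = 1
  height(6) = 1 + max(-1, 1) = 2
  height(36) = 1 + max(2, -1) = 3
  height(38) = 1 + max(3, -1) = 4
  height(46) = 1 + max(4, -1) = 5
Height = 5


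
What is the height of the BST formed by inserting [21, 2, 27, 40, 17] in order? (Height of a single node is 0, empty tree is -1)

Insertion order: [21, 2, 27, 40, 17]
Tree (level-order array): [21, 2, 27, None, 17, None, 40]
Compute height bottom-up (empty subtree = -1):
  height(17) = 1 + max(-1, -1) = 0
  height(2) = 1 + max(-1, 0) = 1
  height(40) = 1 + max(-1, -1) = 0
  height(27) = 1 + max(-1, 0) = 1
  height(21) = 1 + max(1, 1) = 2
Height = 2


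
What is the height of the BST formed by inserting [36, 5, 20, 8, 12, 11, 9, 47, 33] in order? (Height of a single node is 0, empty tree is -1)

Insertion order: [36, 5, 20, 8, 12, 11, 9, 47, 33]
Tree (level-order array): [36, 5, 47, None, 20, None, None, 8, 33, None, 12, None, None, 11, None, 9]
Compute height bottom-up (empty subtree = -1):
  height(9) = 1 + max(-1, -1) = 0
  height(11) = 1 + max(0, -1) = 1
  height(12) = 1 + max(1, -1) = 2
  height(8) = 1 + max(-1, 2) = 3
  height(33) = 1 + max(-1, -1) = 0
  height(20) = 1 + max(3, 0) = 4
  height(5) = 1 + max(-1, 4) = 5
  height(47) = 1 + max(-1, -1) = 0
  height(36) = 1 + max(5, 0) = 6
Height = 6


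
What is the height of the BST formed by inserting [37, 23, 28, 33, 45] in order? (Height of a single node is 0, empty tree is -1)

Insertion order: [37, 23, 28, 33, 45]
Tree (level-order array): [37, 23, 45, None, 28, None, None, None, 33]
Compute height bottom-up (empty subtree = -1):
  height(33) = 1 + max(-1, -1) = 0
  height(28) = 1 + max(-1, 0) = 1
  height(23) = 1 + max(-1, 1) = 2
  height(45) = 1 + max(-1, -1) = 0
  height(37) = 1 + max(2, 0) = 3
Height = 3


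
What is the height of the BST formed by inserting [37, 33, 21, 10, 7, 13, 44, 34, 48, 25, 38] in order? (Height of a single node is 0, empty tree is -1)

Insertion order: [37, 33, 21, 10, 7, 13, 44, 34, 48, 25, 38]
Tree (level-order array): [37, 33, 44, 21, 34, 38, 48, 10, 25, None, None, None, None, None, None, 7, 13]
Compute height bottom-up (empty subtree = -1):
  height(7) = 1 + max(-1, -1) = 0
  height(13) = 1 + max(-1, -1) = 0
  height(10) = 1 + max(0, 0) = 1
  height(25) = 1 + max(-1, -1) = 0
  height(21) = 1 + max(1, 0) = 2
  height(34) = 1 + max(-1, -1) = 0
  height(33) = 1 + max(2, 0) = 3
  height(38) = 1 + max(-1, -1) = 0
  height(48) = 1 + max(-1, -1) = 0
  height(44) = 1 + max(0, 0) = 1
  height(37) = 1 + max(3, 1) = 4
Height = 4


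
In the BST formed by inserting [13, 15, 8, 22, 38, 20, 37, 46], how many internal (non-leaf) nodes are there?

Tree built from: [13, 15, 8, 22, 38, 20, 37, 46]
Tree (level-order array): [13, 8, 15, None, None, None, 22, 20, 38, None, None, 37, 46]
Rule: An internal node has at least one child.
Per-node child counts:
  node 13: 2 child(ren)
  node 8: 0 child(ren)
  node 15: 1 child(ren)
  node 22: 2 child(ren)
  node 20: 0 child(ren)
  node 38: 2 child(ren)
  node 37: 0 child(ren)
  node 46: 0 child(ren)
Matching nodes: [13, 15, 22, 38]
Count of internal (non-leaf) nodes: 4


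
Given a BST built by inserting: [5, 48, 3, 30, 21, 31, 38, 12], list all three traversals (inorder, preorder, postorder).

Tree insertion order: [5, 48, 3, 30, 21, 31, 38, 12]
Tree (level-order array): [5, 3, 48, None, None, 30, None, 21, 31, 12, None, None, 38]
Inorder (L, root, R): [3, 5, 12, 21, 30, 31, 38, 48]
Preorder (root, L, R): [5, 3, 48, 30, 21, 12, 31, 38]
Postorder (L, R, root): [3, 12, 21, 38, 31, 30, 48, 5]


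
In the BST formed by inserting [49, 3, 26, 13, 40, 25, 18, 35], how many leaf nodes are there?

Tree built from: [49, 3, 26, 13, 40, 25, 18, 35]
Tree (level-order array): [49, 3, None, None, 26, 13, 40, None, 25, 35, None, 18]
Rule: A leaf has 0 children.
Per-node child counts:
  node 49: 1 child(ren)
  node 3: 1 child(ren)
  node 26: 2 child(ren)
  node 13: 1 child(ren)
  node 25: 1 child(ren)
  node 18: 0 child(ren)
  node 40: 1 child(ren)
  node 35: 0 child(ren)
Matching nodes: [18, 35]
Count of leaf nodes: 2


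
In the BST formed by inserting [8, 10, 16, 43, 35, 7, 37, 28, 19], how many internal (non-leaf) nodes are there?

Tree built from: [8, 10, 16, 43, 35, 7, 37, 28, 19]
Tree (level-order array): [8, 7, 10, None, None, None, 16, None, 43, 35, None, 28, 37, 19]
Rule: An internal node has at least one child.
Per-node child counts:
  node 8: 2 child(ren)
  node 7: 0 child(ren)
  node 10: 1 child(ren)
  node 16: 1 child(ren)
  node 43: 1 child(ren)
  node 35: 2 child(ren)
  node 28: 1 child(ren)
  node 19: 0 child(ren)
  node 37: 0 child(ren)
Matching nodes: [8, 10, 16, 43, 35, 28]
Count of internal (non-leaf) nodes: 6


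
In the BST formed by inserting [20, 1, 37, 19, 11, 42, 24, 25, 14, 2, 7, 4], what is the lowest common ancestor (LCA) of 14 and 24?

Tree insertion order: [20, 1, 37, 19, 11, 42, 24, 25, 14, 2, 7, 4]
Tree (level-order array): [20, 1, 37, None, 19, 24, 42, 11, None, None, 25, None, None, 2, 14, None, None, None, 7, None, None, 4]
In a BST, the LCA of p=14, q=24 is the first node v on the
root-to-leaf path with p <= v <= q (go left if both < v, right if both > v).
Walk from root:
  at 20: 14 <= 20 <= 24, this is the LCA
LCA = 20


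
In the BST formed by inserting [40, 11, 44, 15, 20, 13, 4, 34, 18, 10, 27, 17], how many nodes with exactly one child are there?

Tree built from: [40, 11, 44, 15, 20, 13, 4, 34, 18, 10, 27, 17]
Tree (level-order array): [40, 11, 44, 4, 15, None, None, None, 10, 13, 20, None, None, None, None, 18, 34, 17, None, 27]
Rule: These are nodes with exactly 1 non-null child.
Per-node child counts:
  node 40: 2 child(ren)
  node 11: 2 child(ren)
  node 4: 1 child(ren)
  node 10: 0 child(ren)
  node 15: 2 child(ren)
  node 13: 0 child(ren)
  node 20: 2 child(ren)
  node 18: 1 child(ren)
  node 17: 0 child(ren)
  node 34: 1 child(ren)
  node 27: 0 child(ren)
  node 44: 0 child(ren)
Matching nodes: [4, 18, 34]
Count of nodes with exactly one child: 3


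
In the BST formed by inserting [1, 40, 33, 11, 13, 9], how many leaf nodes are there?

Tree built from: [1, 40, 33, 11, 13, 9]
Tree (level-order array): [1, None, 40, 33, None, 11, None, 9, 13]
Rule: A leaf has 0 children.
Per-node child counts:
  node 1: 1 child(ren)
  node 40: 1 child(ren)
  node 33: 1 child(ren)
  node 11: 2 child(ren)
  node 9: 0 child(ren)
  node 13: 0 child(ren)
Matching nodes: [9, 13]
Count of leaf nodes: 2
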